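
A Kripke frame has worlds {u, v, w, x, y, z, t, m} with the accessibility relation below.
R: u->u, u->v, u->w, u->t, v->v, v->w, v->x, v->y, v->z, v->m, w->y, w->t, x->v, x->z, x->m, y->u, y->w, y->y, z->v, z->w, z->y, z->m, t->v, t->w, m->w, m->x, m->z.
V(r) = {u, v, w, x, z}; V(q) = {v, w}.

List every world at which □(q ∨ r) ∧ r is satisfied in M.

none

Let φ = □(q ∨ r) ∧ r. Evaluate φ at each world:
  u (successors {u, v, w, t}): φ is false.
  v (successors {v, w, x, y, z, m}): φ is false.
  w (successors {y, t}): φ is false.
  x (successors {v, z, m}): φ is false.
  y (successors {u, w, y}): φ is false.
  z (successors {v, w, y, m}): φ is false.
  t (successors {v, w}): φ is false.
  m (successors {w, x, z}): φ is false.
For instance, at u:
  At u: □(q ∨ r) is false, r is true, so □(q ∨ r) ∧ r is false.
    At u: □(q ∨ r) requires q ∨ r at every successor {u, v, w, t}.
      q ∨ r fails at t, so □(q ∨ r) is false at u.
Satisfying worlds: none.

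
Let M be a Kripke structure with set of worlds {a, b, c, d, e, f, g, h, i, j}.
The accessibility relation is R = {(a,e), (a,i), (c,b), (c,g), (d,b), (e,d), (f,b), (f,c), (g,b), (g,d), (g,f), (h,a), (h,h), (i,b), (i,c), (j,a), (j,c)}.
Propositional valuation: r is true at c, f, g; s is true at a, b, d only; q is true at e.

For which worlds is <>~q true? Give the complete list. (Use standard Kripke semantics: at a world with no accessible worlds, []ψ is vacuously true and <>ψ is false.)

a, c, d, e, f, g, h, i, j

Let φ = <>~q. Evaluate φ at each world:
  a (successors {e, i}): φ is true.
  b (successors ∅): φ is false.
  c (successors {b, g}): φ is true.
  d (successors {b}): φ is true.
  e (successors {d}): φ is true.
  f (successors {b, c}): φ is true.
  g (successors {b, d, f}): φ is true.
  h (successors {a, h}): φ is true.
  i (successors {b, c}): φ is true.
  j (successors {a, c}): φ is true.
For instance, at i:
  At i: <>~q requires ~q at some successor in {b, c}.
    ~q holds at b, so <>~q is true at i.
Satisfying worlds: {a, c, d, e, f, g, h, i, j}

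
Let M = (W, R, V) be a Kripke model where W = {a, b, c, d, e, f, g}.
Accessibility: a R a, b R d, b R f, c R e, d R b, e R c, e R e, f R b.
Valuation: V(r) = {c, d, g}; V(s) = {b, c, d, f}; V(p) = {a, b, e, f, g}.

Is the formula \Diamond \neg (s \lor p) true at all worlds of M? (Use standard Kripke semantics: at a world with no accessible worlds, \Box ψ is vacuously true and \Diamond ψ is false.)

No

Let φ = \Diamond \neg (s \lor p). Evaluate φ at each world:
  a (successors {a}): φ is false.
  b (successors {d, f}): φ is false.
  c (successors {e}): φ is false.
  d (successors {b}): φ is false.
  e (successors {c, e}): φ is false.
  f (successors {b}): φ is false.
  g (successors ∅): φ is false.
Detail at a (counterexample):
  At a: \Diamond \neg (s \lor p) requires \neg (s \lor p) at some successor in {a}.
    At a: \neg (s \lor p) is false.
  So \Diamond \neg (s \lor p) is false at a.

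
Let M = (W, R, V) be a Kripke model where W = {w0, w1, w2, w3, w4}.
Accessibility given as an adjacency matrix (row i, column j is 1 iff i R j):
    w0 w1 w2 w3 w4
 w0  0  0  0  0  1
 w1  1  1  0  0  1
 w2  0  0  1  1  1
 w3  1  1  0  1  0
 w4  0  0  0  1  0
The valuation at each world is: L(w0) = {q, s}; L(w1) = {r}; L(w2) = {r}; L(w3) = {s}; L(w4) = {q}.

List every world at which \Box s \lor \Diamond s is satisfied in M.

w1, w2, w3, w4

Let φ = \Box s \lor \Diamond s. Evaluate φ at each world:
  w0 (successors {w4}): φ is false.
  w1 (successors {w0, w1, w4}): φ is true.
  w2 (successors {w2, w3, w4}): φ is true.
  w3 (successors {w0, w1, w3}): φ is true.
  w4 (successors {w3}): φ is true.
For instance, at w0:
  At w0: \Box s is false, \Diamond s is false, so \Box s \lor \Diamond s is false.
    At w0: \Box s requires s at every successor {w4}.
      s fails at w4, so \Box s is false at w0.
    At w0: \Diamond s requires s at some successor in {w4}.
      At w4: s is false.
    So \Diamond s is false at w0.
Satisfying worlds: {w1, w2, w3, w4}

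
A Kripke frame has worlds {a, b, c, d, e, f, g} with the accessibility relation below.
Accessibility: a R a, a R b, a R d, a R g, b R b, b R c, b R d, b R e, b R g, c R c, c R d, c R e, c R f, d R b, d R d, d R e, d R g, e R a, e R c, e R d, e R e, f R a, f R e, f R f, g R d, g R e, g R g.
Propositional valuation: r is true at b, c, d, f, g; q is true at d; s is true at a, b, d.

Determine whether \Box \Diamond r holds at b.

At b: \Box \Diamond r requires \Diamond r at every successor {b, c, d, e, g}.
  At b: \Diamond r is true.
  At c: \Diamond r is true.
  At d: \Diamond r is true.
  At e: \Diamond r is true.
  At g: \Diamond r is true.
So \Box \Diamond r is true at b.

Yes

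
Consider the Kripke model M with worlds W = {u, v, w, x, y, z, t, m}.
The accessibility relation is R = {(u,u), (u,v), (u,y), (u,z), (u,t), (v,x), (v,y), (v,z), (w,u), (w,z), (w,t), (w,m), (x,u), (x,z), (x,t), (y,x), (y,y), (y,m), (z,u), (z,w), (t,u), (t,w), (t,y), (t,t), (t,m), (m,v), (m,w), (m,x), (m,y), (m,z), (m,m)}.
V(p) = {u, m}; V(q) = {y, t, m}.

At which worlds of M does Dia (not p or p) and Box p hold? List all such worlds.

none

Let φ = Dia (not p or p) and Box p. Evaluate φ at each world:
  u (successors {u, v, y, z, t}): φ is false.
  v (successors {x, y, z}): φ is false.
  w (successors {u, z, t, m}): φ is false.
  x (successors {u, z, t}): φ is false.
  y (successors {x, y, m}): φ is false.
  z (successors {u, w}): φ is false.
  t (successors {u, w, y, t, m}): φ is false.
  m (successors {v, w, x, y, z, m}): φ is false.
For instance, at t:
  At t: Dia (not p or p) is true, Box p is false, so Dia (not p or p) and Box p is false.
    At t: Dia (not p or p) requires not p or p at some successor in {u, w, y, t, m}.
      not p or p holds at u, so Dia (not p or p) is true at t.
    At t: Box p requires p at every successor {u, w, y, t, m}.
      p fails at w, so Box p is false at t.
Satisfying worlds: none.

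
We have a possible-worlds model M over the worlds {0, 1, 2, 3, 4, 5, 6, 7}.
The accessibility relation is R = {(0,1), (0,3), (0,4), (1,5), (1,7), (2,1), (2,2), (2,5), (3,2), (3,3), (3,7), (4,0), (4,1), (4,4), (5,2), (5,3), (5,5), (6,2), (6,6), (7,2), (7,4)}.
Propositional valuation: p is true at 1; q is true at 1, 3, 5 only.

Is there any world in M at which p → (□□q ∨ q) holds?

Yes

Let φ = p → (□□q ∨ q). Evaluate φ at each world:
  0 (successors {1, 3, 4}): φ is true.
  1 (successors {5, 7}): φ is true.
  2 (successors {1, 2, 5}): φ is true.
  3 (successors {2, 3, 7}): φ is true.
  4 (successors {0, 1, 4}): φ is true.
  5 (successors {2, 3, 5}): φ is true.
  6 (successors {2, 6}): φ is true.
  7 (successors {2, 4}): φ is true.
Detail at 0 (witness):
  At 0: p is false, □□q ∨ q is false, so p → (□□q ∨ q) is true.
    At 0: □□q is false, q is false, so □□q ∨ q is false.
      At 0: □□q requires □q at every successor {1, 3, 4}.
        □q fails at 1, so □□q is false at 0.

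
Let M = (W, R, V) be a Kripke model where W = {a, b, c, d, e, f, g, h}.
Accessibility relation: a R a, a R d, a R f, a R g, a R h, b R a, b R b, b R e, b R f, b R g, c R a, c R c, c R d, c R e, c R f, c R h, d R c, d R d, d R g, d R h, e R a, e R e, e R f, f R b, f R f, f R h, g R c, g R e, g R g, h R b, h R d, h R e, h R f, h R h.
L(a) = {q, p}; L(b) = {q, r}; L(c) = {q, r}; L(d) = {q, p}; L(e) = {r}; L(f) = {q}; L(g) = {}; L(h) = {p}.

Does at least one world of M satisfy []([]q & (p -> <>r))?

Let φ = []([]q & (p -> <>r)). Evaluate φ at each world:
  a (successors {a, d, f, g, h}): φ is false.
  b (successors {a, b, e, f, g}): φ is false.
  c (successors {a, c, d, e, f, h}): φ is false.
  d (successors {c, d, g, h}): φ is false.
  e (successors {a, e, f}): φ is false.
  f (successors {b, f, h}): φ is false.
  g (successors {c, e, g}): φ is false.
  h (successors {b, d, e, f, h}): φ is false.
For instance, at f:
  At f: []([]q & (p -> <>r)) requires []q & (p -> <>r) at every successor {b, f, h}.
    []q & (p -> <>r) fails at b, so []([]q & (p -> <>r)) is false at f.
      At b: []q is false, p -> <>r is true, so []q & (p -> <>r) is false.

No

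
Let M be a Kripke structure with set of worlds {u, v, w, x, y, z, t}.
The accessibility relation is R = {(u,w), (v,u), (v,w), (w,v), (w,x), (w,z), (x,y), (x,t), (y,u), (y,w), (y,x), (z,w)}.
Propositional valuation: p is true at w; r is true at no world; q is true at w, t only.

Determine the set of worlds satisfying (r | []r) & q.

Let φ = (r | []r) & q. Evaluate φ at each world:
  u (successors {w}): φ is false.
  v (successors {u, w}): φ is false.
  w (successors {v, x, z}): φ is false.
  x (successors {y, t}): φ is false.
  y (successors {u, w, x}): φ is false.
  z (successors {w}): φ is false.
  t (successors ∅): φ is true.
For instance, at z:
  At z: r | []r is false, q is false, so (r | []r) & q is false.
    At z: r is false, []r is false, so r | []r is false.
      At z: []r requires r at every successor {w}.
        r fails at w, so []r is false at z.
Satisfying worlds: {t}

t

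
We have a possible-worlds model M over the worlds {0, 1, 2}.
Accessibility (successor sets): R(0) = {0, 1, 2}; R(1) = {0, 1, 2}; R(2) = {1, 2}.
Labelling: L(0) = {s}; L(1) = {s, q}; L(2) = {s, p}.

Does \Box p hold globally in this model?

Recall that \Box ψ holds at a world iff ψ holds at every accessible world, and \Diamond ψ holds iff ψ holds at some accessible world.
Let φ = \Box p. Evaluate φ at each world:
  0 (successors {0, 1, 2}): φ is false.
  1 (successors {0, 1, 2}): φ is false.
  2 (successors {1, 2}): φ is false.
Detail at 0 (counterexample):
  At 0: \Box p requires p at every successor {0, 1, 2}.
    p fails at 0, so \Box p is false at 0.

No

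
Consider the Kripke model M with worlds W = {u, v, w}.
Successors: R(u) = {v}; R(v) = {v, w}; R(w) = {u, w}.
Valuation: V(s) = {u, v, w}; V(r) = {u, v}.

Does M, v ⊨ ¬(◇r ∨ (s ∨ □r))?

No

Recall that □ψ holds at a world iff ψ holds at every accessible world, and ◇ψ holds iff ψ holds at some accessible world.
At v: ◇r ∨ (s ∨ □r) is true, so ¬(◇r ∨ (s ∨ □r)) is false.
  At v: ◇r is true, s ∨ □r is true, so ◇r ∨ (s ∨ □r) is true.
    At v: ◇r requires r at some successor in {v, w}.
      r holds at v, so ◇r is true at v.
    At v: s is true, □r is false, so s ∨ □r is true.
      At v: □r requires r at every successor {v, w}.
        r fails at w, so □r is false at v.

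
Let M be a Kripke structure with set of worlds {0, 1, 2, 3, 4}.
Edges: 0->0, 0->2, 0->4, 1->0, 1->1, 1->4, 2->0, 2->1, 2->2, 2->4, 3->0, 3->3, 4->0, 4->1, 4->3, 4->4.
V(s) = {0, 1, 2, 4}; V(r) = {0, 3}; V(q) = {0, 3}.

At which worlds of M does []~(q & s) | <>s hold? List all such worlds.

Let φ = []~(q & s) | <>s. Evaluate φ at each world:
  0 (successors {0, 2, 4}): φ is true.
  1 (successors {0, 1, 4}): φ is true.
  2 (successors {0, 1, 2, 4}): φ is true.
  3 (successors {0, 3}): φ is true.
  4 (successors {0, 1, 3, 4}): φ is true.
For instance, at 2:
  At 2: []~(q & s) is false, <>s is true, so []~(q & s) | <>s is true.
    At 2: []~(q & s) requires ~(q & s) at every successor {0, 1, 2, 4}.
      ~(q & s) fails at 0, so []~(q & s) is false at 2.
    At 2: <>s requires s at some successor in {0, 1, 2, 4}.
      s holds at 0, so <>s is true at 2.
Satisfying worlds: {0, 1, 2, 3, 4}

0, 1, 2, 3, 4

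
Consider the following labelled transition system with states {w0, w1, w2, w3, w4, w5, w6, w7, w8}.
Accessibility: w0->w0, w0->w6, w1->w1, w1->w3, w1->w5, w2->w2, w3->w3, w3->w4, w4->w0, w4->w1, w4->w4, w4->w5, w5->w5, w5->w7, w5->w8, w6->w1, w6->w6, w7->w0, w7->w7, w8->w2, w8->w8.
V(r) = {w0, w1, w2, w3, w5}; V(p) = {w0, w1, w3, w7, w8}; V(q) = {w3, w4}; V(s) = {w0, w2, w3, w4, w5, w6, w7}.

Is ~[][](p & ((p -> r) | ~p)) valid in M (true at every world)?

Let φ = ~[][](p & ((p -> r) | ~p)). Evaluate φ at each world:
  w0 (successors {w0, w6}): φ is true.
  w1 (successors {w1, w3, w5}): φ is true.
  w2 (successors {w2}): φ is true.
  w3 (successors {w3, w4}): φ is true.
  w4 (successors {w0, w1, w4, w5}): φ is true.
  w5 (successors {w5, w7, w8}): φ is true.
  w6 (successors {w1, w6}): φ is true.
  w7 (successors {w0, w7}): φ is true.
  w8 (successors {w2, w8}): φ is true.
For instance, at w2:
  At w2: [][](p & ((p -> r) | ~p)) is false, so ~[][](p & ((p -> r) | ~p)) is true.
    At w2: [][](p & ((p -> r) | ~p)) requires [](p & ((p -> r) | ~p)) at every successor {w2}.
      [](p & ((p -> r) | ~p)) fails at w2, so [][](p & ((p -> r) | ~p)) is false at w2.

Yes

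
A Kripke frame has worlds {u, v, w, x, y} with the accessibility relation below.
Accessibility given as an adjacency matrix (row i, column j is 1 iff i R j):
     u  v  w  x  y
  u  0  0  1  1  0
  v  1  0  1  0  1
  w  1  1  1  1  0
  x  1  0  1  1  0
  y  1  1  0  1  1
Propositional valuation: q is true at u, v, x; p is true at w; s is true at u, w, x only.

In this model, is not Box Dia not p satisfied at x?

No

At x: Box Dia not p is true, so not Box Dia not p is false.
  At x: Box Dia not p requires Dia not p at every successor {u, w, x}.
      At u: Dia not p requires not p at some successor in {w, x}.
        not p holds at x, so Dia not p is true at u.
      At w: Dia not p requires not p at some successor in {u, v, w, x}.
        not p holds at u, so Dia not p is true at w.
      At x: Dia not p requires not p at some successor in {u, w, x}.
        not p holds at u, so Dia not p is true at x.
  So Box Dia not p is true at x.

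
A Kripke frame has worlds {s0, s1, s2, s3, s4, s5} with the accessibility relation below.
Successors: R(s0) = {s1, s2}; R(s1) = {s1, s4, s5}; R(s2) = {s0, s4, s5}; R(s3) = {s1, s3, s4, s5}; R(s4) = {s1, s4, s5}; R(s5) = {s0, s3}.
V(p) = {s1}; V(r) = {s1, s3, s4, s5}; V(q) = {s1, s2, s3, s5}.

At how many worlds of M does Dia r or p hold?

Let φ = Dia r or p. Evaluate φ at each world:
  s0 (successors {s1, s2}): φ is true.
  s1 (successors {s1, s4, s5}): φ is true.
  s2 (successors {s0, s4, s5}): φ is true.
  s3 (successors {s1, s3, s4, s5}): φ is true.
  s4 (successors {s1, s4, s5}): φ is true.
  s5 (successors {s0, s3}): φ is true.
For instance, at s3:
  At s3: Dia r is true, p is false, so Dia r or p is true.
    At s3: Dia r requires r at some successor in {s1, s3, s4, s5}.
      r holds at s1, so Dia r is true at s3.
Satisfying worlds: {s0, s1, s2, s3, s4, s5}

6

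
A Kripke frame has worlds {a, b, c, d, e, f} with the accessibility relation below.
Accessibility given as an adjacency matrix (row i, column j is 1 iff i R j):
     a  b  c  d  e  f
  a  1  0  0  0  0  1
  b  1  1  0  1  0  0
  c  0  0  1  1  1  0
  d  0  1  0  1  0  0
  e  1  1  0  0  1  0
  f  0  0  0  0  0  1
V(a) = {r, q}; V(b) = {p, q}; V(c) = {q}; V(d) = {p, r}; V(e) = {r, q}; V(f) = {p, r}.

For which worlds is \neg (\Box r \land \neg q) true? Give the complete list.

a, b, c, d, e

Recall that \Box ψ holds at a world iff ψ holds at every accessible world, and \Diamond ψ holds iff ψ holds at some accessible world.
Let φ = \neg (\Box r \land \neg q). Evaluate φ at each world:
  a (successors {a, f}): φ is true.
  b (successors {a, b, d}): φ is true.
  c (successors {c, d, e}): φ is true.
  d (successors {b, d}): φ is true.
  e (successors {a, b, e}): φ is true.
  f (successors {f}): φ is false.
For instance, at c:
  At c: \Box r \land \neg q is false, so \neg (\Box r \land \neg q) is true.
    At c: \Box r is false, \neg q is false, so \Box r \land \neg q is false.
      At c: \Box r requires r at every successor {c, d, e}.
        r fails at c, so \Box r is false at c.
Satisfying worlds: {a, b, c, d, e}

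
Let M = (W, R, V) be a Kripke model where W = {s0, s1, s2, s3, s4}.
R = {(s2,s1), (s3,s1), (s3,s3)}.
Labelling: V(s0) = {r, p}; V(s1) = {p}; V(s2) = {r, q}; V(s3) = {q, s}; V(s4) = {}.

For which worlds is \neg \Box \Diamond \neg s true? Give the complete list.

Recall that \Box ψ holds at a world iff ψ holds at every accessible world, and \Diamond ψ holds iff ψ holds at some accessible world.
Let φ = \neg \Box \Diamond \neg s. Evaluate φ at each world:
  s0 (successors ∅): φ is false.
  s1 (successors ∅): φ is false.
  s2 (successors {s1}): φ is true.
  s3 (successors {s1, s3}): φ is true.
  s4 (successors ∅): φ is false.
For instance, at s3:
  At s3: \Box \Diamond \neg s is false, so \neg \Box \Diamond \neg s is true.
    At s3: \Box \Diamond \neg s requires \Diamond \neg s at every successor {s1, s3}.
      \Diamond \neg s fails at s1, so \Box \Diamond \neg s is false at s3.
Satisfying worlds: {s2, s3}

s2, s3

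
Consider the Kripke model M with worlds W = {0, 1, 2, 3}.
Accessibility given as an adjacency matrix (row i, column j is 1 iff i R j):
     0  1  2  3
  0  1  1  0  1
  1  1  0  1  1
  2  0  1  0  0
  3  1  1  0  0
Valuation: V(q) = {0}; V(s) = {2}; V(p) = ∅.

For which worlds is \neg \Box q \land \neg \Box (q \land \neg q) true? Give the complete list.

Let φ = \neg \Box q \land \neg \Box (q \land \neg q). Evaluate φ at each world:
  0 (successors {0, 1, 3}): φ is true.
  1 (successors {0, 2, 3}): φ is true.
  2 (successors {1}): φ is true.
  3 (successors {0, 1}): φ is true.
For instance, at 1:
  At 1: \neg \Box q is true, \neg \Box (q \land \neg q) is true, so \neg \Box q \land \neg \Box (q \land \neg q) is true.
    At 1: \Box q is false, so \neg \Box q is true.
      At 1: \Box q requires q at every successor {0, 2, 3}.
        q fails at 2, so \Box q is false at 1.
    At 1: \Box (q \land \neg q) is false, so \neg \Box (q \land \neg q) is true.
      At 1: \Box (q \land \neg q) requires q \land \neg q at every successor {0, 2, 3}.
        q \land \neg q fails at 0, so \Box (q \land \neg q) is false at 1.
Satisfying worlds: {0, 1, 2, 3}

0, 1, 2, 3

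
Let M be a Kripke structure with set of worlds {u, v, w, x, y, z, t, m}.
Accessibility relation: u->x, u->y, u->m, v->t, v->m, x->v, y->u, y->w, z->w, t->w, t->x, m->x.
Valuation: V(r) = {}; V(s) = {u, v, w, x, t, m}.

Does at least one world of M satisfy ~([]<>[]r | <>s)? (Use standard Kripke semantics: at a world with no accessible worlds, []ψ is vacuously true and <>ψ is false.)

No

Let φ = ~([]<>[]r | <>s). Evaluate φ at each world:
  u (successors {x, y, m}): φ is false.
  v (successors {t, m}): φ is false.
  w (successors ∅): φ is false.
  x (successors {v}): φ is false.
  y (successors {u, w}): φ is false.
  z (successors {w}): φ is false.
  t (successors {w, x}): φ is false.
  m (successors {x}): φ is false.
For instance, at y:
  At y: []<>[]r | <>s is true, so ~([]<>[]r | <>s) is false.
    At y: []<>[]r is false, <>s is true, so []<>[]r | <>s is true.
      At y: []<>[]r requires <>[]r at every successor {u, w}.
        <>[]r fails at u, so []<>[]r is false at y.
      At y: <>s requires s at some successor in {u, w}.
        s holds at u, so <>s is true at y.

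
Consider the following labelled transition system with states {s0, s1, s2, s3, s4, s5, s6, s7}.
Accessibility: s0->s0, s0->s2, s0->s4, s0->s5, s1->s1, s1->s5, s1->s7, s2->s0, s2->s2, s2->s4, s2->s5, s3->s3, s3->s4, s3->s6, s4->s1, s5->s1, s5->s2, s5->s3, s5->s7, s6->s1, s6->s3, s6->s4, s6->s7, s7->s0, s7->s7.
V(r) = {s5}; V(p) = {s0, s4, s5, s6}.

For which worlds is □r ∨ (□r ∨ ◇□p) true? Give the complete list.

Recall that □ψ holds at a world iff ψ holds at every accessible world, and ◇ψ holds iff ψ holds at some accessible world.
Let φ = □r ∨ (□r ∨ ◇□p). Evaluate φ at each world:
  s0 (successors {s0, s2, s4, s5}): φ is false.
  s1 (successors {s1, s5, s7}): φ is false.
  s2 (successors {s0, s2, s4, s5}): φ is false.
  s3 (successors {s3, s4, s6}): φ is false.
  s4 (successors {s1}): φ is false.
  s5 (successors {s1, s2, s3, s7}): φ is false.
  s6 (successors {s1, s3, s4, s7}): φ is false.
  s7 (successors {s0, s7}): φ is false.
For instance, at s2:
  At s2: □r is false, □r ∨ ◇□p is false, so □r ∨ (□r ∨ ◇□p) is false.
    At s2: □r requires r at every successor {s0, s2, s4, s5}.
      r fails at s0, so □r is false at s2.
    At s2: □r is false, ◇□p is false, so □r ∨ ◇□p is false.
      At s2: □r requires r at every successor {s0, s2, s4, s5}.
        r fails at s0, so □r is false at s2.
      At s2: ◇□p requires □p at some successor in {s0, s2, s4, s5}.
        At s0: □p is false.
        At s2: □p is false.
        At s4: □p is false.
        At s5: □p is false.
      So ◇□p is false at s2.
Satisfying worlds: none.

none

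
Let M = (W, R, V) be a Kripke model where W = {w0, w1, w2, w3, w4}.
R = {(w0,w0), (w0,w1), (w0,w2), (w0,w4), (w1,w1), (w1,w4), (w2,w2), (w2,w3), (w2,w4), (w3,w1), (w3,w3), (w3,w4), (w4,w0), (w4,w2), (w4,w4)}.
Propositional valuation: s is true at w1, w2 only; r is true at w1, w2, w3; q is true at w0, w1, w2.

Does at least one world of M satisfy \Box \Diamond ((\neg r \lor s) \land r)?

Yes

Recall that \Box ψ holds at a world iff ψ holds at every accessible world, and \Diamond ψ holds iff ψ holds at some accessible world.
Let φ = \Box \Diamond ((\neg r \lor s) \land r). Evaluate φ at each world:
  w0 (successors {w0, w1, w2, w4}): φ is true.
  w1 (successors {w1, w4}): φ is true.
  w2 (successors {w2, w3, w4}): φ is true.
  w3 (successors {w1, w3, w4}): φ is true.
  w4 (successors {w0, w2, w4}): φ is true.
Detail at w0 (witness):
  At w0: \Box \Diamond ((\neg r \lor s) \land r) requires \Diamond ((\neg r \lor s) \land r) at every successor {w0, w1, w2, w4}.
    At w0: \Diamond ((\neg r \lor s) \land r) is true.
    At w1: \Diamond ((\neg r \lor s) \land r) is true.
    At w2: \Diamond ((\neg r \lor s) \land r) is true.
    At w4: \Diamond ((\neg r \lor s) \land r) is true.
  So \Box \Diamond ((\neg r \lor s) \land r) is true at w0.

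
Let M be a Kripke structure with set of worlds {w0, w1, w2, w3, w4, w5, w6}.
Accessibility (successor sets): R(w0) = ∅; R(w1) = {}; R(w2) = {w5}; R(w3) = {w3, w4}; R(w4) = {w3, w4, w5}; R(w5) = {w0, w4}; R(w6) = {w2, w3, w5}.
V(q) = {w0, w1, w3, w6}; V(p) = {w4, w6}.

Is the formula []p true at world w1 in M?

At w1: no accessible worlds, so []p holds vacuously.

Yes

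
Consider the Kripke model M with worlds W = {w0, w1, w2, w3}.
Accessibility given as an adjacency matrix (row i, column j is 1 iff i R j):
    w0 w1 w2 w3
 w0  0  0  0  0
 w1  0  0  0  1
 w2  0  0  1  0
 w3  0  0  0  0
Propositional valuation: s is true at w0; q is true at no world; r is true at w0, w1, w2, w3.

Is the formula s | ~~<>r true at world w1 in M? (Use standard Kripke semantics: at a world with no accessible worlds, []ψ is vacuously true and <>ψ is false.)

Yes

At w1: s is false, ~~<>r is true, so s | ~~<>r is true.
  At w1: ~<>r is false, so ~~<>r is true.
    At w1: <>r is true, so ~<>r is false.
      At w1: <>r requires r at some successor in {w3}.
        r holds at w3, so <>r is true at w1.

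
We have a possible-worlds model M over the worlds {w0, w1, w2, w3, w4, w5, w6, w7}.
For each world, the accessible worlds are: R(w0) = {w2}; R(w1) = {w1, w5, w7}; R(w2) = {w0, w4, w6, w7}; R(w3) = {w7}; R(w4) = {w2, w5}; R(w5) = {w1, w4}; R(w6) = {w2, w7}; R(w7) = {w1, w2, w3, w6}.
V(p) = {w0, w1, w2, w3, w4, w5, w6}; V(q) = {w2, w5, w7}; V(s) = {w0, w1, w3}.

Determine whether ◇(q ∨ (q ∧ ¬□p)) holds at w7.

Recall that □ψ holds at a world iff ψ holds at every accessible world, and ◇ψ holds iff ψ holds at some accessible world.
At w7: ◇(q ∨ (q ∧ ¬□p)) requires q ∨ (q ∧ ¬□p) at some successor in {w1, w2, w3, w6}.
  q ∨ (q ∧ ¬□p) holds at w2, so ◇(q ∨ (q ∧ ¬□p)) is true at w7.
    At w2: q is true, q ∧ ¬□p is true, so q ∨ (q ∧ ¬□p) is true.
      At w2: q is true, ¬□p is true, so q ∧ ¬□p is true.

Yes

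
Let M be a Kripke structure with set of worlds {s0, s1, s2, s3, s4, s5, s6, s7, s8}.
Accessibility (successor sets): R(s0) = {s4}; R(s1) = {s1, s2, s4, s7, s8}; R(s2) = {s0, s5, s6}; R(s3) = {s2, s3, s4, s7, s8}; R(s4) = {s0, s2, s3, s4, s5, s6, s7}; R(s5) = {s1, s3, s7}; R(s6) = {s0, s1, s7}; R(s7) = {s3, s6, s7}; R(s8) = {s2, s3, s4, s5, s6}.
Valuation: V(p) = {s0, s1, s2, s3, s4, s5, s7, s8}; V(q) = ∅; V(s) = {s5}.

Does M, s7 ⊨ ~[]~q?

At s7: []~q is true, so ~[]~q is false.
  At s7: []~q requires ~q at every successor {s3, s6, s7}.
    At s3: ~q is true.
    At s6: ~q is true.
    At s7: ~q is true.
  So []~q is true at s7.

No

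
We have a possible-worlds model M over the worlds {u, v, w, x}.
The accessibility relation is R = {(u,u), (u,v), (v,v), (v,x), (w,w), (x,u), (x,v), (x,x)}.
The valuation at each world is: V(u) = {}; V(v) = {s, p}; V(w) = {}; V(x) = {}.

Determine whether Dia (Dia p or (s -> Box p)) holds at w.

Yes

Recall that Box ψ holds at a world iff ψ holds at every accessible world, and Dia ψ holds iff ψ holds at some accessible world.
At w: Dia (Dia p or (s -> Box p)) requires Dia p or (s -> Box p) at some successor in {w}.
  Dia p or (s -> Box p) holds at w, so Dia (Dia p or (s -> Box p)) is true at w.
    At w: Dia p is false, s -> Box p is true, so Dia p or (s -> Box p) is true.
      At w: Dia p requires p at some successor in {w}.
        At w: p is false.
      So Dia p is false at w.
      At w: s is false, Box p is false, so s -> Box p is true.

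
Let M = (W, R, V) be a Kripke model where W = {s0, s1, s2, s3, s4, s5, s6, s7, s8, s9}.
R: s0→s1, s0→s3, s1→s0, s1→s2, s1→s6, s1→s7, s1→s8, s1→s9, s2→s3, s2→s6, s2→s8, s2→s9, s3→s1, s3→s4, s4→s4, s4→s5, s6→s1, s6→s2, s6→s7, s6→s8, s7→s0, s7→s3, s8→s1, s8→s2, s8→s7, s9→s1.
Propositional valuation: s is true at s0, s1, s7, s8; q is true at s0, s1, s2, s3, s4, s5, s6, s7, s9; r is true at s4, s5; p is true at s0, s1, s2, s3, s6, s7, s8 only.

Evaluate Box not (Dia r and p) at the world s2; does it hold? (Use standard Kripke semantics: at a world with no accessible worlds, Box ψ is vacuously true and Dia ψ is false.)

Recall that Box ψ holds at a world iff ψ holds at every accessible world, and Dia ψ holds iff ψ holds at some accessible world.
At s2: Box not (Dia r and p) requires not (Dia r and p) at every successor {s3, s6, s8, s9}.
  not (Dia r and p) fails at s3, so Box not (Dia r and p) is false at s2.
    At s3: Dia r and p is true, so not (Dia r and p) is false.
      At s3: Dia r is true, p is true, so Dia r and p is true.

No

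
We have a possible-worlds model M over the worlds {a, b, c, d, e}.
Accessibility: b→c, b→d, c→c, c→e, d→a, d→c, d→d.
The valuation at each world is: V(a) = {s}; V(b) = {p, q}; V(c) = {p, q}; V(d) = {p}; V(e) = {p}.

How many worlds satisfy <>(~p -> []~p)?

3

Let φ = <>(~p -> []~p). Evaluate φ at each world:
  a (successors ∅): φ is false.
  b (successors {c, d}): φ is true.
  c (successors {c, e}): φ is true.
  d (successors {a, c, d}): φ is true.
  e (successors ∅): φ is false.
For instance, at b:
  At b: <>(~p -> []~p) requires ~p -> []~p at some successor in {c, d}.
    ~p -> []~p holds at c, so <>(~p -> []~p) is true at b.
      At c: ~p is false, []~p is false, so ~p -> []~p is true.
Satisfying worlds: {b, c, d}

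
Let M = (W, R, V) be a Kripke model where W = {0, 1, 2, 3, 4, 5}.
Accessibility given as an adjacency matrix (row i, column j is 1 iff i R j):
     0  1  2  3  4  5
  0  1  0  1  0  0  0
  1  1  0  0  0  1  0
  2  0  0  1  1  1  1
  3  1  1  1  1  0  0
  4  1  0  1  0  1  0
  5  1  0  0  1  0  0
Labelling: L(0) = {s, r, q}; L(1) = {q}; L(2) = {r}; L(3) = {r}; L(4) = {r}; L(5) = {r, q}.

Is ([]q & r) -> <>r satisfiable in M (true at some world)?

Let φ = ([]q & r) -> <>r. Evaluate φ at each world:
  0 (successors {0, 2}): φ is true.
  1 (successors {0, 4}): φ is true.
  2 (successors {2, 3, 4, 5}): φ is true.
  3 (successors {0, 1, 2, 3}): φ is true.
  4 (successors {0, 2, 4}): φ is true.
  5 (successors {0, 3}): φ is true.
Detail at 0 (witness):
  At 0: []q & r is false, <>r is true, so ([]q & r) -> <>r is true.
    At 0: []q is false, r is true, so []q & r is false.
      At 0: []q requires q at every successor {0, 2}.
        q fails at 2, so []q is false at 0.
    At 0: <>r requires r at some successor in {0, 2}.
      r holds at 0, so <>r is true at 0.

Yes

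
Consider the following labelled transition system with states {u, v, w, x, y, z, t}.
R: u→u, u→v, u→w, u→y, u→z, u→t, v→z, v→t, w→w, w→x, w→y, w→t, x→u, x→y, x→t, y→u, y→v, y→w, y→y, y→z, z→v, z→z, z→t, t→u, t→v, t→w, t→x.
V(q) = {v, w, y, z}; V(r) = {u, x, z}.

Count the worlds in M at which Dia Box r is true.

0

Let φ = Dia Box r. Evaluate φ at each world:
  u (successors {u, v, w, y, z, t}): φ is false.
  v (successors {z, t}): φ is false.
  w (successors {w, x, y, t}): φ is false.
  x (successors {u, y, t}): φ is false.
  y (successors {u, v, w, y, z}): φ is false.
  z (successors {v, z, t}): φ is false.
  t (successors {u, v, w, x}): φ is false.
For instance, at y:
  At y: Dia Box r requires Box r at some successor in {u, v, w, y, z}.
    At u: Box r is false.
    At v: Box r is false.
    At w: Box r is false.
    At y: Box r is false.
    At z: Box r is false.
  So Dia Box r is false at y.
Satisfying worlds: none.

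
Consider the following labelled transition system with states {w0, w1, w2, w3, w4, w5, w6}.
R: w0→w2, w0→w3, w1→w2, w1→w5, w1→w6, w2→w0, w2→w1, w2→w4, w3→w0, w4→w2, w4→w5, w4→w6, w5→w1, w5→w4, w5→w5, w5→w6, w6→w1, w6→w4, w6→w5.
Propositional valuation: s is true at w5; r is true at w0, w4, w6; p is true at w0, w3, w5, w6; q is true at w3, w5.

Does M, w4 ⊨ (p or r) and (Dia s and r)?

Yes

Recall that Dia ψ holds at a world iff ψ holds at some accessible world.
At w4: p or r is true, Dia s and r is true, so (p or r) and (Dia s and r) is true.
  At w4: Dia s is true, r is true, so Dia s and r is true.
    At w4: Dia s requires s at some successor in {w2, w5, w6}.
      s holds at w5, so Dia s is true at w4.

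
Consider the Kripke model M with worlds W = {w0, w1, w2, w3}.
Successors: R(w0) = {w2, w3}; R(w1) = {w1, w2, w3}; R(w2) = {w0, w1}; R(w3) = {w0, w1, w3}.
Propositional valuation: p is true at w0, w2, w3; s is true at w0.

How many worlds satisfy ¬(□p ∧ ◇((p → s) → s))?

Recall that □ψ holds at a world iff ψ holds at every accessible world, and ◇ψ holds iff ψ holds at some accessible world.
Let φ = ¬(□p ∧ ◇((p → s) → s)). Evaluate φ at each world:
  w0 (successors {w2, w3}): φ is false.
  w1 (successors {w1, w2, w3}): φ is true.
  w2 (successors {w0, w1}): φ is true.
  w3 (successors {w0, w1, w3}): φ is true.
For instance, at w3:
  At w3: □p ∧ ◇((p → s) → s) is false, so ¬(□p ∧ ◇((p → s) → s)) is true.
    At w3: □p is false, ◇((p → s) → s) is true, so □p ∧ ◇((p → s) → s) is false.
      At w3: □p requires p at every successor {w0, w1, w3}.
        p fails at w1, so □p is false at w3.
      At w3: ◇((p → s) → s) requires (p → s) → s at some successor in {w0, w1, w3}.
        (p → s) → s holds at w0, so ◇((p → s) → s) is true at w3.
Satisfying worlds: {w1, w2, w3}

3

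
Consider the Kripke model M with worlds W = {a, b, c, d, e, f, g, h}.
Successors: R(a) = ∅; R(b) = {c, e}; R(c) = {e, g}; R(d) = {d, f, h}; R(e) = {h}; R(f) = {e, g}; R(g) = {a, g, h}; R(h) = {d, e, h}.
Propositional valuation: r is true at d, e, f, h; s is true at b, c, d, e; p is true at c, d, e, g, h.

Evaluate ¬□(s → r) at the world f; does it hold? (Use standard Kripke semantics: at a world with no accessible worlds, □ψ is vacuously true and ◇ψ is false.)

No

At f: □(s → r) is true, so ¬□(s → r) is false.
  At f: □(s → r) requires s → r at every successor {e, g}.
    At e: s → r is true.
    At g: s → r is true.
  So □(s → r) is true at f.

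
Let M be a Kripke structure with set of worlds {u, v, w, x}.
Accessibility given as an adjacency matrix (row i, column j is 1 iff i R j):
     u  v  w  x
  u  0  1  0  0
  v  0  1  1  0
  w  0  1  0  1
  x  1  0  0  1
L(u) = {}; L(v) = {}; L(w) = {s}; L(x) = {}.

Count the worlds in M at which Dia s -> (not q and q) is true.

3

Let φ = Dia s -> (not q and q). Evaluate φ at each world:
  u (successors {v}): φ is true.
  v (successors {v, w}): φ is false.
  w (successors {v, x}): φ is true.
  x (successors {u, x}): φ is true.
For instance, at u:
  At u: Dia s is false, not q and q is false, so Dia s -> (not q and q) is true.
    At u: Dia s requires s at some successor in {v}.
      At v: s is false.
    So Dia s is false at u.
Satisfying worlds: {u, w, x}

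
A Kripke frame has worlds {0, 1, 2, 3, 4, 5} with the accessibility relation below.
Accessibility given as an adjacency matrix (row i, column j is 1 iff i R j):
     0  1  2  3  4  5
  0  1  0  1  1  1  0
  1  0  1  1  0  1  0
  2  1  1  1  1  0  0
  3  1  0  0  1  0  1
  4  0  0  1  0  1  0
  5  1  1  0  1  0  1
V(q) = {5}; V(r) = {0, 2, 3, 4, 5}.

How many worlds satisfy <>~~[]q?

0

Recall that []ψ holds at a world iff ψ holds at every accessible world, and <>ψ holds iff ψ holds at some accessible world.
Let φ = <>~~[]q. Evaluate φ at each world:
  0 (successors {0, 2, 3, 4}): φ is false.
  1 (successors {1, 2, 4}): φ is false.
  2 (successors {0, 1, 2, 3}): φ is false.
  3 (successors {0, 3, 5}): φ is false.
  4 (successors {2, 4}): φ is false.
  5 (successors {0, 1, 3, 5}): φ is false.
For instance, at 4:
  At 4: <>~~[]q requires ~~[]q at some successor in {2, 4}.
    At 2: ~~[]q is false.
    At 4: ~~[]q is false.
  So <>~~[]q is false at 4.
Satisfying worlds: none.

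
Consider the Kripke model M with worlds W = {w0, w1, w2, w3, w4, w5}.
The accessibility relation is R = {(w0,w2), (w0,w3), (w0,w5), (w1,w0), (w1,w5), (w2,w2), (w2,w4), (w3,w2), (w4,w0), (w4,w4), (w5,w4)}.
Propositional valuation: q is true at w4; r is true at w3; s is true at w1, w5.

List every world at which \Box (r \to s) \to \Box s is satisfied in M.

Let φ = \Box (r \to s) \to \Box s. Evaluate φ at each world:
  w0 (successors {w2, w3, w5}): φ is true.
  w1 (successors {w0, w5}): φ is false.
  w2 (successors {w2, w4}): φ is false.
  w3 (successors {w2}): φ is false.
  w4 (successors {w0, w4}): φ is false.
  w5 (successors {w4}): φ is false.
For instance, at w5:
  At w5: \Box (r \to s) is true, \Box s is false, so \Box (r \to s) \to \Box s is false.
    At w5: \Box (r \to s) requires r \to s at every successor {w4}.
      At w4: r \to s is true.
    So \Box (r \to s) is true at w5.
    At w5: \Box s requires s at every successor {w4}.
      s fails at w4, so \Box s is false at w5.
Satisfying worlds: {w0}

w0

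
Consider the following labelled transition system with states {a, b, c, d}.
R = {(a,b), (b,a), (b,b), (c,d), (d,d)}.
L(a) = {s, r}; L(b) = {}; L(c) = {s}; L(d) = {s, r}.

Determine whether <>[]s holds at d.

At d: <>[]s requires []s at some successor in {d}.
  []s holds at d, so <>[]s is true at d.
    At d: []s requires s at every successor {d}.
      At d: s is true.
    So []s is true at d.

Yes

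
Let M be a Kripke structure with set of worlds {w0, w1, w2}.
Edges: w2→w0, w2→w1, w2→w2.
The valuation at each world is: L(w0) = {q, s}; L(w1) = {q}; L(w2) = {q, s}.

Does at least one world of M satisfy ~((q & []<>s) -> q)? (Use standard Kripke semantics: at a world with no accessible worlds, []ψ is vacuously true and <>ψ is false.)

No

Let φ = ~((q & []<>s) -> q). Evaluate φ at each world:
  w0 (successors ∅): φ is false.
  w1 (successors ∅): φ is false.
  w2 (successors {w0, w1, w2}): φ is false.
For instance, at w2:
  At w2: (q & []<>s) -> q is true, so ~((q & []<>s) -> q) is false.
    At w2: q & []<>s is false, q is true, so (q & []<>s) -> q is true.
      At w2: q is true, []<>s is false, so q & []<>s is false.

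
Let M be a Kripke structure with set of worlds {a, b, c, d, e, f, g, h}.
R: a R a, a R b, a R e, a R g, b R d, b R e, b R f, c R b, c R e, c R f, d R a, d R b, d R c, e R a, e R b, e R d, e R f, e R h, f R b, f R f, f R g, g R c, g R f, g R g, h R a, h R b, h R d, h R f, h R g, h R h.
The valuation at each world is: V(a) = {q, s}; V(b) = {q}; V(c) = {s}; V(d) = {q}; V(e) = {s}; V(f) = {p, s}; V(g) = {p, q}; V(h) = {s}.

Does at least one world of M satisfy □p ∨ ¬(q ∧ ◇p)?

Let φ = □p ∨ ¬(q ∧ ◇p). Evaluate φ at each world:
  a (successors {a, b, e, g}): φ is false.
  b (successors {d, e, f}): φ is false.
  c (successors {b, e, f}): φ is true.
  d (successors {a, b, c}): φ is true.
  e (successors {a, b, d, f, h}): φ is true.
  f (successors {b, f, g}): φ is true.
  g (successors {c, f, g}): φ is false.
  h (successors {a, b, d, f, g, h}): φ is true.
Detail at c (witness):
  At c: □p is false, ¬(q ∧ ◇p) is true, so □p ∨ ¬(q ∧ ◇p) is true.
    At c: □p requires p at every successor {b, e, f}.
      p fails at b, so □p is false at c.
    At c: q ∧ ◇p is false, so ¬(q ∧ ◇p) is true.
      At c: q is false, ◇p is true, so q ∧ ◇p is false.

Yes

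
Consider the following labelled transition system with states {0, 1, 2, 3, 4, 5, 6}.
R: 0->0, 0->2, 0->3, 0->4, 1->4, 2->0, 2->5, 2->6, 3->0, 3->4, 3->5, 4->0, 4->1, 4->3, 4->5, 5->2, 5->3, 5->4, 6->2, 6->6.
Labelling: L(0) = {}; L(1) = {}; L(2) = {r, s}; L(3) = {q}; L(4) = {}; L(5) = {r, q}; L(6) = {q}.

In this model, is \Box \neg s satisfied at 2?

Yes

At 2: \Box \neg s requires \neg s at every successor {0, 5, 6}.
  At 0: \neg s is true.
  At 5: \neg s is true.
  At 6: \neg s is true.
So \Box \neg s is true at 2.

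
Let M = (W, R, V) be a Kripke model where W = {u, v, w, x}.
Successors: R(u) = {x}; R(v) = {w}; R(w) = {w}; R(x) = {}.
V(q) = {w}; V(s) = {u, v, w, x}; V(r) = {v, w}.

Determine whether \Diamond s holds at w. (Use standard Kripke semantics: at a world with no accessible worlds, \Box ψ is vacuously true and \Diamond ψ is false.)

Yes

At w: \Diamond s requires s at some successor in {w}.
  s holds at w, so \Diamond s is true at w.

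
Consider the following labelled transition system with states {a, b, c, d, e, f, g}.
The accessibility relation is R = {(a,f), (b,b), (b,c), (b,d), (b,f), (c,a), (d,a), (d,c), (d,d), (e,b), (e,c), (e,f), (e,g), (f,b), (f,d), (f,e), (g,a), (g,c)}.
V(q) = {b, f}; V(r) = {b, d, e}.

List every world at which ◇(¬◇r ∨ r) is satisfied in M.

Let φ = ◇(¬◇r ∨ r). Evaluate φ at each world:
  a (successors {f}): φ is false.
  b (successors {b, c, d, f}): φ is true.
  c (successors {a}): φ is true.
  d (successors {a, c, d}): φ is true.
  e (successors {b, c, f, g}): φ is true.
  f (successors {b, d, e}): φ is true.
  g (successors {a, c}): φ is true.
For instance, at f:
  At f: ◇(¬◇r ∨ r) requires ¬◇r ∨ r at some successor in {b, d, e}.
    ¬◇r ∨ r holds at b, so ◇(¬◇r ∨ r) is true at f.
      At b: ¬◇r is false, r is true, so ¬◇r ∨ r is true.
Satisfying worlds: {b, c, d, e, f, g}

b, c, d, e, f, g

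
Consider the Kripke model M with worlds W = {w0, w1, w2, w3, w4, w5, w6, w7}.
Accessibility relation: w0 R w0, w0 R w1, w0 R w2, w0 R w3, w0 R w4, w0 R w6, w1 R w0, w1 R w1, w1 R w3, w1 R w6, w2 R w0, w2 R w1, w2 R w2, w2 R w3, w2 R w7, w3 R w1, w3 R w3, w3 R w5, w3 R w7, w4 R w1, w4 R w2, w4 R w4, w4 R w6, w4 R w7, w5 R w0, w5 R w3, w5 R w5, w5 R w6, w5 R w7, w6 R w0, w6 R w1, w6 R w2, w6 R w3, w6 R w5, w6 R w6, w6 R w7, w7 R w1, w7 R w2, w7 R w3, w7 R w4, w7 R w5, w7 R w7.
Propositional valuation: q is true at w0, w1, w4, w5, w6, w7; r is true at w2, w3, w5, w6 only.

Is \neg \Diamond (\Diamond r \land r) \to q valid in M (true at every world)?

Yes

Let φ = \neg \Diamond (\Diamond r \land r) \to q. Evaluate φ at each world:
  w0 (successors {w0, w1, w2, w3, w4, w6}): φ is true.
  w1 (successors {w0, w1, w3, w6}): φ is true.
  w2 (successors {w0, w1, w2, w3, w7}): φ is true.
  w3 (successors {w1, w3, w5, w7}): φ is true.
  w4 (successors {w1, w2, w4, w6, w7}): φ is true.
  w5 (successors {w0, w3, w5, w6, w7}): φ is true.
  w6 (successors {w0, w1, w2, w3, w5, w6, w7}): φ is true.
  w7 (successors {w1, w2, w3, w4, w5, w7}): φ is true.
For instance, at w2:
  At w2: \neg \Diamond (\Diamond r \land r) is false, q is false, so \neg \Diamond (\Diamond r \land r) \to q is true.
    At w2: \Diamond (\Diamond r \land r) is true, so \neg \Diamond (\Diamond r \land r) is false.
      At w2: \Diamond (\Diamond r \land r) requires \Diamond r \land r at some successor in {w0, w1, w2, w3, w7}.
        \Diamond r \land r holds at w2, so \Diamond (\Diamond r \land r) is true at w2.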